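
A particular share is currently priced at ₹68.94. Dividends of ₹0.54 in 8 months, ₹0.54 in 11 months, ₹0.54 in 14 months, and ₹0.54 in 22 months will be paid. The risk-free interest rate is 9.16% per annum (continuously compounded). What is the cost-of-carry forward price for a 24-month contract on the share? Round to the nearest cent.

₹80.46

PV(dividends) I = 0.54·e^(−0.0916·8/12) + 0.54·e^(−0.0916·11/12) + 0.54·e^(−0.0916·14/12) + 0.54·e^(−0.0916·22/12)
I = 0.5080 + 0.4965 + 0.4853 + 0.4565 = 1.9463
F = (S − I)·e^(rT) = (68.94 − 1.9463) · e^(0.0916·24/12)
= 66.9937 · e^0.183200 = 66.9937 × 1.201055 = ₹80.46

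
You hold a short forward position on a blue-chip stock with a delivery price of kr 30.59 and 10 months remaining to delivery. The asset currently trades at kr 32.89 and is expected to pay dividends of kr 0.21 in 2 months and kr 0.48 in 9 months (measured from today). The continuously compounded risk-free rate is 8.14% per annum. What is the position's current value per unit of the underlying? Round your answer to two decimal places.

PV(remaining dividends) I = 0.21·e^(−0.0814·2/12) + 0.48·e^(−0.0814·9/12) = 0.6587
Current forward F = (S − I)·e^(rT) = (32.89 − 0.6587)·e^(0.0814·10/12) = 32.2313 × 1.070187 = 34.4935
Value (long) = (F − K)·e^(−rT) = (34.4935 − 30.59) × 0.934416 = 3.6475
Short position value = −(long value) = -kr 3.65

-kr 3.65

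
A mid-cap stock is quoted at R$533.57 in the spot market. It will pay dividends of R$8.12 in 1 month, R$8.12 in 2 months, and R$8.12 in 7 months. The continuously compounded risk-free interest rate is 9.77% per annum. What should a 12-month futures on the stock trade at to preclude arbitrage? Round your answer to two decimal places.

PV(dividends) I = 8.12·e^(−0.0977·1/12) + 8.12·e^(−0.0977·2/12) + 8.12·e^(−0.0977·7/12)
I = 8.0542 + 7.9889 + 7.6702 = 23.7133
F = (S − I)·e^(rT) = (533.57 − 23.7133) · e^(0.0977·12/12)
= 509.8567 · e^0.097700 = 509.8567 × 1.102632 = R$562.18

R$562.18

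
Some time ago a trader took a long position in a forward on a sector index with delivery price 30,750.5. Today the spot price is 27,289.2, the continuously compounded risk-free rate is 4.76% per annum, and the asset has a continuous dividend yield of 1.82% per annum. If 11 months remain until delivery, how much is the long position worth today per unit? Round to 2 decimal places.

-2599.90

Current fair forward for the remaining 11 months: F = S·e^((r − q)·T), (r − q) = 0.0476 − 0.0182 = 0.0294
F = 27289.2 · e^(0.0294 × 11/12) = 27289.2 × 1.02731644 = 28034.6438
Value of long forward = (F − K)·e^(−rT) = (28034.6438 − 30750.5) · e^(−0.0476·11/12)
= -2715.8562 × 0.95730490 = -2599.90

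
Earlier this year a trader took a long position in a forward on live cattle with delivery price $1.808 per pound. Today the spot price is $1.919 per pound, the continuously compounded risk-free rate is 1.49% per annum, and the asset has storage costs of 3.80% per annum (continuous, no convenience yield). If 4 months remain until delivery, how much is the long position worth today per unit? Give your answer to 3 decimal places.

Current fair forward for the remaining 4 months: F = S·e^((r + u)·T), (r + u) = 0.0149 + 0.0380 = 0.0529
F = 1.919 · e^(0.0529 × 4/12) = 1.919 × 1.017790 = 1.9531
Value of long forward = (F − K)·e^(−rT) = (1.9531 − 1.808) · e^(−0.0149·4/12)
= 0.1451 × 0.995046 = 0.144

$0.144 per pound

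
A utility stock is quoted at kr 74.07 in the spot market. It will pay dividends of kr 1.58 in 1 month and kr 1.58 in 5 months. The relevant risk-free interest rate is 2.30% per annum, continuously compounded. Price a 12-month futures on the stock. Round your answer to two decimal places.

kr 72.58

PV(dividends) I = 1.58·e^(−0.0230·1/12) + 1.58·e^(−0.0230·5/12)
I = 1.5770 + 1.5649 = 3.1419
F = (S − I)·e^(rT) = (74.07 − 3.1419) · e^(0.0230·12/12)
= 70.9281 · e^0.023000 = 70.9281 × 1.023267 = kr 72.58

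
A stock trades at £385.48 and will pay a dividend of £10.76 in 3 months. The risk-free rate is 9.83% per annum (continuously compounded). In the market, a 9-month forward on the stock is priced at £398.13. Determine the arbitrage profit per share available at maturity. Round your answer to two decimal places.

PV(dividends) I = 10.76·e^(−0.0983·3/12) = 10.4988
Fair forward F* = (S − I)·e^(rT) = (385.48 − 10.4988)·e^0.073725 = 374.9812 × 1.076511 = 403.6714
Market £398.13 < fair 403.6714: forward underpriced → reverse cash-and-carry (short the stock, invest proceeds at r, pay the dividends, go long the forward).
Profit at T = |F_mkt − F*| = |398.13 − 403.6714| = £5.54 per share

£5.54 per share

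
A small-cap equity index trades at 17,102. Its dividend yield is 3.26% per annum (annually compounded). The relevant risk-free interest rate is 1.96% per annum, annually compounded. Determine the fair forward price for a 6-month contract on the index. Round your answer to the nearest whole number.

16,994

F = S · (1+r)^T / (1+q)^T
= 17102 × 1.009752 / 1.016169 = 17102 × 0.993685
F = 16,994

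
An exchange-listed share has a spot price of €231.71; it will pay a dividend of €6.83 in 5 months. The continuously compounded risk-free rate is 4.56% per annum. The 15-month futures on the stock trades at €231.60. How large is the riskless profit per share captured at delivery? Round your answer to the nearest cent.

PV(dividends) I = 6.83·e^(−0.0456·5/12) = 6.7015
Fair futures F* = (S − I)·e^(rT) = (231.71 − 6.7015)·e^0.057000 = 225.0085 × 1.058656 = 238.2066
Market €231.60 < fair 238.2066: forward underpriced → reverse cash-and-carry (short the stock, invest proceeds at r, pay the dividends, go long the forward).
Profit at T = |F_mkt − F*| = |231.60 − 238.2066| = €6.61 per share

€6.61 per share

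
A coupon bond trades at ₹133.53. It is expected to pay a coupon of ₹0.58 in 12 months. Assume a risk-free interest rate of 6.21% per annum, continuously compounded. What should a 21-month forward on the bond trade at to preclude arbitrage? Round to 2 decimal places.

₹148.25

PV(coupons) I = 0.58·e^(−0.0621·12/12)
I = 0.5451
F = (S − I)·e^(rT) = (133.53 − 0.5451) · e^(0.0621·21/12)
= 132.9849 · e^0.108675 = 132.9849 × 1.114800 = ₹148.25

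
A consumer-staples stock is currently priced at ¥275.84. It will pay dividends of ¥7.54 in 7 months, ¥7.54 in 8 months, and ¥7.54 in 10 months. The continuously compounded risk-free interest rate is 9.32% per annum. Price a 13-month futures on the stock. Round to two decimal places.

¥281.69

PV(dividends) I = 7.54·e^(−0.0932·7/12) + 7.54·e^(−0.0932·8/12) + 7.54·e^(−0.0932·10/12)
I = 7.1410 + 7.0858 + 6.9766 = 21.2034
F = (S − I)·e^(rT) = (275.84 − 21.2034) · e^(0.0932·13/12)
= 254.6366 · e^0.100967 = 254.6366 × 1.106240 = ¥281.69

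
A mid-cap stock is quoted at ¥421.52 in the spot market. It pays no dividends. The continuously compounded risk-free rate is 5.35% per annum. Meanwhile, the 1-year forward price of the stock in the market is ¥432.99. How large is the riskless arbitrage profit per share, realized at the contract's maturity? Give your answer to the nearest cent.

¥11.70 per share

Fair forward: F* = S·e^(carry·T), with carry = r = 0.0535
F* = 421.52 · e^(0.0535 × 1) = 421.52 · e^0.053500 = 421.52 × 1.054957 = ¥444.6855
Market ¥432.99 < fair ¥444.6855: forward underpriced → reverse cash-and-carry (short spot, go long the forward).
At maturity, profit = |F_mkt − F*| = |432.99 − 444.6855| = ¥11.70 per share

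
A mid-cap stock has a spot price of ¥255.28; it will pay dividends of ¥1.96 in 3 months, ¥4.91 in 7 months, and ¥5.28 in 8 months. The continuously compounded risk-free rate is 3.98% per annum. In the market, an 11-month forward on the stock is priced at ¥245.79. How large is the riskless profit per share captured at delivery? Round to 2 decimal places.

¥6.65 per share

PV(dividends) I = 1.96·e^(−0.0398·3/12) + 4.91·e^(−0.0398·7/12) + 5.28·e^(−0.0398·8/12) = 11.8797
Fair forward F* = (S − I)·e^(rT) = (255.28 − 11.8797)·e^0.036483 = 243.4003 × 1.037157 = 252.4443
Market ¥245.79 < fair 252.4443: forward underpriced → reverse cash-and-carry (short the stock, invest proceeds at r, pay the dividends, go long the forward).
Profit at T = |F_mkt − F*| = |245.79 − 252.4443| = ¥6.65 per share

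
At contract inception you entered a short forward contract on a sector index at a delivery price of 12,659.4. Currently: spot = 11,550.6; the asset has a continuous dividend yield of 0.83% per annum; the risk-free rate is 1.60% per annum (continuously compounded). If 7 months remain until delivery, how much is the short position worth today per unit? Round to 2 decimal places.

1046.98

Current fair forward for the remaining 7 months: F = S·e^((r − q)·T), (r − q) = 0.0160 − 0.0083 = 0.0077
F = 11550.6 · e^(0.0077 × 7/12) = 11550.6 × 1.00450177 = 11602.5981
Value of long forward = (F − K)·e^(−rT) = (11602.5981 − 12659.4) · e^(−0.0160·7/12)
= -1056.8019 × 0.99071009 = -1046.98
Short position value = −(long value) = 1046.98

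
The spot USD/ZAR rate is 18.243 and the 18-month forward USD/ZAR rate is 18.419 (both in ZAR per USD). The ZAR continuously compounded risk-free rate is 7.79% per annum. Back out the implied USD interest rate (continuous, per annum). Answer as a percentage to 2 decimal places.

7.15%

F = S·e^((r_ZAR − r_USD)T) ⇒ r_USD = r_ZAR − ln(F/S)/T
ln(18.419/18.243) = 0.009601; /(18/12) = 0.006401
r_USD = 0.0779 − 0.006401 = 0.071499
r_USD = 7.15%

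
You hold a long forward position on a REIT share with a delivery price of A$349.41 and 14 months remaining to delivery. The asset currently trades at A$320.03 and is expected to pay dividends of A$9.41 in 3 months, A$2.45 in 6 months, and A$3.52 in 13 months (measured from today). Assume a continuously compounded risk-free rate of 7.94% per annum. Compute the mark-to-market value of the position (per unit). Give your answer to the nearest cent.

PV(remaining dividends) I = 9.41·e^(−0.0794·3/12) + 2.45·e^(−0.0794·6/12) + 3.52·e^(−0.0794·13/12) = 14.8096
Current forward F = (S − I)·e^(rT) = (320.03 − 14.8096)·e^(0.0794·14/12) = 305.2204 × 1.097059 = 334.8448
Value (long) = (F − K)·e^(−rT) = (334.8448 − 349.41) × 0.911528 = -13.2766
Value = -A$13.28

-A$13.28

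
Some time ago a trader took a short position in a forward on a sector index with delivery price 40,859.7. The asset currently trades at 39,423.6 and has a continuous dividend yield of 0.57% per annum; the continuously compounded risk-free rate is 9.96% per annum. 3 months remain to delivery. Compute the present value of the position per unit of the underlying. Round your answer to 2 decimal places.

Current fair forward for the remaining 3 months: F = S·e^((r − q)·T), (r − q) = 0.0996 − 0.0057 = 0.0939
F = 39423.6 · e^(0.0939 × 3/12) = 39423.6 × 1.02375271 = 40360.0173
Value of long forward = (F − K)·e^(−rT) = (40360.0173 − 40859.7) · e^(−0.0996·3/12)
= -499.6827 × 0.97540745 = -487.39
Short position value = −(long value) = 487.39

487.39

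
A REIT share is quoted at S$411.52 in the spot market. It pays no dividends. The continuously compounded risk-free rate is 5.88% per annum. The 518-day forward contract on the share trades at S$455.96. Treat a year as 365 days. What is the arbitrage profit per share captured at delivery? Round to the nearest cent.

S$8.63 per share

Fair forward: F* = S·e^(carry·T), with carry = r = 0.0588
F* = 411.52 · e^(0.0588 × 518/365) = 411.52 · e^0.083448 = 411.52 × 1.087029 = S$447.3342
Market S$455.96 > fair S$447.3342: forward overpriced → cash-and-carry (buy spot, short the forward).
At maturity, profit = |F_mkt − F*| = |455.96 − 447.3342| = S$8.63 per share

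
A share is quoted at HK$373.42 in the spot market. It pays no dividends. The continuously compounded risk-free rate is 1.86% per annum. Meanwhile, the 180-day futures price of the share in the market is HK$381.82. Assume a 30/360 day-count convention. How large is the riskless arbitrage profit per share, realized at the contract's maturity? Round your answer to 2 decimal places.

HK$4.91 per share

Fair futures: F* = S·e^(carry·T), with carry = r = 0.0186
F* = 373.42 · e^(0.0186 × 180/360) = 373.42 · e^0.009300 = 373.42 × 1.009343 = HK$376.9089
Market HK$381.82 > fair HK$376.9089: forward overpriced → cash-and-carry (buy spot, short the forward).
At maturity, profit = |F_mkt − F*| = |381.82 − 376.9089| = HK$4.91 per share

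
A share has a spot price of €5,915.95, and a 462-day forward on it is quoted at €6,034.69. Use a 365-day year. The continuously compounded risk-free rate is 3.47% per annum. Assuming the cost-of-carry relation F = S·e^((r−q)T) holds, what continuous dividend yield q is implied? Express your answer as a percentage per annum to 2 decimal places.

From F = S·e^((r−q)T): (r − q) = ln(F/S)/T
ln(6034.69/5915.95) = ln(1.020071) = 0.019872
(r − q) = 0.019872 / (462/365) = 0.015700
q = r − ln(F/S)/T = 0.0347 − 0.015700 = 0.019000
q = 1.90%

1.90%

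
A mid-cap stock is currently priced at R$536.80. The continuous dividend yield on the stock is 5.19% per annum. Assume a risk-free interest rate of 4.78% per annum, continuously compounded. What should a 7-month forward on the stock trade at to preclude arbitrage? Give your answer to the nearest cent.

F = S·e^((r − q)T) = 536.80 · e^((0.0478 − 0.0519) × 7/12)
= 536.80 · e^-0.002392 = 536.80 × 0.997611
F = R$535.52

R$535.52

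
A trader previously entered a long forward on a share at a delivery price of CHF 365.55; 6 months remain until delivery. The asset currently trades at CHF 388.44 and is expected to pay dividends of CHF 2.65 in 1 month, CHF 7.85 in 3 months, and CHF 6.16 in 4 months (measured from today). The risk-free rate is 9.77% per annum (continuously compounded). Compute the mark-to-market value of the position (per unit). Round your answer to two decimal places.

PV(remaining dividends) I = 2.65·e^(−0.0977·1/12) + 7.85·e^(−0.0977·3/12) + 6.16·e^(−0.0977·4/12) = 16.2517
Current forward F = (S − I)·e^(rT) = (388.44 − 16.2517)·e^(0.0977·6/12) = 372.1883 × 1.050063 = 390.8212
Value (long) = (F − K)·e^(−rT) = (390.8212 − 365.55) × 0.952324 = 24.0664
Value = CHF 24.07

CHF 24.07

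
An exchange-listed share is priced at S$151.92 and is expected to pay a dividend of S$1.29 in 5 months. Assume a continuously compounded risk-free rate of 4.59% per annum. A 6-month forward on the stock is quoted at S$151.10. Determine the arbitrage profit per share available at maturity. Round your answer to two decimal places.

PV(dividends) I = 1.29·e^(−0.0459·5/12) = 1.2656
Fair forward F* = (S − I)·e^(rT) = (151.92 − 1.2656)·e^0.022950 = 150.6544 × 1.023215 = 154.1518
Market S$151.10 < fair 154.1518: forward underpriced → reverse cash-and-carry (short the stock, invest proceeds at r, pay the dividends, go long the forward).
Profit at T = |F_mkt − F*| = |151.10 − 154.1518| = S$3.05 per share

S$3.05 per share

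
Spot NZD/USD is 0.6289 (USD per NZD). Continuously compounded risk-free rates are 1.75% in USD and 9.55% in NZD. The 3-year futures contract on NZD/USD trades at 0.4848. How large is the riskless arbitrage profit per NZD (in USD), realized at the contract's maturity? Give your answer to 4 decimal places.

0.0129 per NZD (in USD)

Fair futures: F* = S·e^(carry·T), with carry = (r_USD − r_NZD) = 0.0175 − 0.0955 = -0.0780
F* = 0.6289 · e^(-0.0780 × 3) = 0.6289 · e^-0.234000 = 0.6289 × 0.791362 = 0.4977
Market 0.4848 < fair 0.4977: forward underpriced → reverse cash-and-carry (short spot, go long the forward).
At maturity, profit = |F_mkt − F*| = |0.4848 − 0.4977| = 0.0129 per NZD (in USD)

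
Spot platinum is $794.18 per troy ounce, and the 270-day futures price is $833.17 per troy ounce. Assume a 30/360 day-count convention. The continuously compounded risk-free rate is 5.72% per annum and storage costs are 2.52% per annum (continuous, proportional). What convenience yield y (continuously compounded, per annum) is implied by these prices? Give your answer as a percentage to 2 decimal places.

F = S·e^((r+u−y)T) ⇒ (r+u−y) = ln(F/S)/T
ln(833.17/794.18) = 0.047928; /T ⇒ 0.063904
y = r + u − ln(F/S)/T = 0.0572 + 0.0252 − 0.063904 = 0.018496
y = 1.85%

1.85%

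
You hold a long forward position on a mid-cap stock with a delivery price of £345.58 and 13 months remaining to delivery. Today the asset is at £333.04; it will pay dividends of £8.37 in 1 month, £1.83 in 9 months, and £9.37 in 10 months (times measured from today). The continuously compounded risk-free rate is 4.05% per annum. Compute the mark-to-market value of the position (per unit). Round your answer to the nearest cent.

-£16.88

PV(remaining dividends) I = 8.37·e^(−0.0405·1/12) + 1.83·e^(−0.0405·9/12) + 9.37·e^(−0.0405·10/12) = 19.1761
Current forward F = (S − I)·e^(rT) = (333.04 − 19.1761)·e^(0.0405·13/12) = 313.8639 × 1.044852 = 327.9413
Value (long) = (F − K)·e^(−rT) = (327.9413 − 345.58) × 0.957074 = -16.8815
Value = -£16.88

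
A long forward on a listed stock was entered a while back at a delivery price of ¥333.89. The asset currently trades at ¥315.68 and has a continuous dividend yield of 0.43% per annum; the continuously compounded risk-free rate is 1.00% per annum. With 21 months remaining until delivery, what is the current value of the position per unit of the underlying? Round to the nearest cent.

-¥14.78

Current fair forward for the remaining 21 months: F = S·e^((r − q)·T), (r − q) = 0.0100 − 0.0043 = 0.0057
F = 315.68 · e^(0.0057 × 21/12) = 315.68 × 1.010025 = 318.8447
Value of long forward = (F − K)·e^(−rT) = (318.8447 − 333.89) · e^(−0.0100·21/12)
= -15.0453 × 0.982652 = -14.78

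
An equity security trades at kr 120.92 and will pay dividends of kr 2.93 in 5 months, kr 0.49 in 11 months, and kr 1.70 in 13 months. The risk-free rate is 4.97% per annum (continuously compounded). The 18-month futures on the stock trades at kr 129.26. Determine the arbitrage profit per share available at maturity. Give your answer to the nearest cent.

kr 4.31 per share

PV(dividends) I = 2.93·e^(−0.0497·5/12) + 0.49·e^(−0.0497·11/12) + 1.70·e^(−0.0497·13/12) = 4.9490
Fair futures F* = (S − I)·e^(rT) = (120.92 − 4.9490)·e^0.074550 = 115.9710 × 1.077399 = 124.9470
Market kr 129.26 > fair 124.9470: forward overpriced → cash-and-carry (borrow at r, buy the stock and collect the dividends, short the forward).
Profit at T = |F_mkt − F*| = |129.26 − 124.9470| = kr 4.31 per share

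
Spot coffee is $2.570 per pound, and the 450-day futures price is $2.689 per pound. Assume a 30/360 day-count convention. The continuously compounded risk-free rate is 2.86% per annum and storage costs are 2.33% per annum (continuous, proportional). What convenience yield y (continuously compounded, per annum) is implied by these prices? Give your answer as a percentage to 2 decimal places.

1.57%

F = S·e^((r+u−y)T) ⇒ (r+u−y) = ln(F/S)/T
ln(2.689/2.570) = 0.045263; /T ⇒ 0.036210
y = r + u − ln(F/S)/T = 0.0286 + 0.0233 − 0.036210 = 0.015690
y = 1.57%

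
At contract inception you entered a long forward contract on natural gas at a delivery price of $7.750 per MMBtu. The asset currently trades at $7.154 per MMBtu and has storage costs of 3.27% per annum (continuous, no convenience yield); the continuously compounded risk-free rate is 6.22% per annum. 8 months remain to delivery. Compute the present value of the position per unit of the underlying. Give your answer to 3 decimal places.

Current fair forward for the remaining 8 months: F = S·e^((r + u)·T), (r + u) = 0.0622 + 0.0327 = 0.0949
F = 7.154 · e^(0.0949 × 8/12) = 7.154 × 1.065311 = 7.6212
Value of long forward = (F − K)·e^(−rT) = (7.6212 − 7.750) · e^(−0.0622·8/12)
= -0.1288 × 0.959381 = -0.124

-$0.124 per MMBtu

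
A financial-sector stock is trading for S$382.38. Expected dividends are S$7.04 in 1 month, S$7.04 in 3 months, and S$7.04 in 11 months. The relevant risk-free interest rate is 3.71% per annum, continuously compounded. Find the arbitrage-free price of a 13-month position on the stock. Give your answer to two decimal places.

PV(dividends) I = 7.04·e^(−0.0371·1/12) + 7.04·e^(−0.0371·3/12) + 7.04·e^(−0.0371·11/12)
I = 7.0183 + 6.9750 + 6.8046 = 20.7979
F = (S − I)·e^(rT) = (382.38 − 20.7979) · e^(0.0371·13/12)
= 361.5821 · e^0.040192 = 361.5821 × 1.041011 = S$376.41

S$376.41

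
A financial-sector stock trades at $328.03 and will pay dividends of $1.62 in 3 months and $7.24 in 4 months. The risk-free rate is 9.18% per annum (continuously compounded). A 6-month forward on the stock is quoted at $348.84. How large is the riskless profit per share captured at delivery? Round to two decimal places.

PV(dividends) I = 1.62·e^(−0.0918·3/12) + 7.24·e^(−0.0918·4/12) = 8.6051
Fair forward F* = (S − I)·e^(rT) = (328.03 − 8.6051)·e^0.045900 = 319.4249 × 1.046970 = 334.4283
Market $348.84 > fair 334.4283: forward overpriced → cash-and-carry (borrow at r, buy the stock and collect the dividends, short the forward).
Profit at T = |F_mkt − F*| = |348.84 − 334.4283| = $14.41 per share

$14.41 per share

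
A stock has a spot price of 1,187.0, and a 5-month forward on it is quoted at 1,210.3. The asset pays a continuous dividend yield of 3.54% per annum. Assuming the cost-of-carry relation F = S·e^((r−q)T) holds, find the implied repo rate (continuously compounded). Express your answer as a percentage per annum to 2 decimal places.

8.21%

From F = S·e^((r−q)T): (r − q) = ln(F/S)/T
ln(1210.3/1187.0) = ln(1.019629) = 0.019439
(r − q) = 0.019439 / (5/12) = 0.046654
r = ln(F/S)/T + q = 0.046654 + 0.0354 = 0.082054
r = 8.21%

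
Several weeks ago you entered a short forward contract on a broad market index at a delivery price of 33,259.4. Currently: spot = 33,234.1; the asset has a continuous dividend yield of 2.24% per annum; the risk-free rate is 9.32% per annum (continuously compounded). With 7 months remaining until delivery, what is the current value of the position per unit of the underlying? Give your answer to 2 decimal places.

Current fair forward for the remaining 7 months: F = S·e^((r − q)·T), (r − q) = 0.0932 − 0.0224 = 0.0708
F = 33234.1 · e^(0.0708 × 7/12) = 33234.1 × 1.04216471 = 34635.4062
Value of long forward = (F − K)·e^(−rT) = (34635.4062 − 33259.4) · e^(−0.0932·7/12)
= 1376.0062 × 0.94708478 = 1303.19
Short position value = −(long value) = -1303.19

-1303.19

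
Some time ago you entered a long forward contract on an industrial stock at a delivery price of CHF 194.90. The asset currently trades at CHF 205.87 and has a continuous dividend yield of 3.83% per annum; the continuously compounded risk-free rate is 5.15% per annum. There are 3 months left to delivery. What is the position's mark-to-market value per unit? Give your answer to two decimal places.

Current fair forward for the remaining 3 months: F = S·e^((r − q)·T), (r − q) = 0.0515 − 0.0383 = 0.0132
F = 205.87 · e^(0.0132 × 3/12) = 205.87 × 1.003305 = 206.5504
Value of long forward = (F − K)·e^(−rT) = (206.5504 − 194.90) · e^(−0.0515·3/12)
= 11.6504 × 0.987208 = 11.50

CHF 11.50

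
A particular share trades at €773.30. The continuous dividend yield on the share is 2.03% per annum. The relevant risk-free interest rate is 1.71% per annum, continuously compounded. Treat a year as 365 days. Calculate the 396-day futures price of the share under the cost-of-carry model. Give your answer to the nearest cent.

€770.62

F = S·e^((r − q)T) = 773.30 · e^((0.0171 − 0.0203) × 396/365)
= 773.30 · e^-0.003472 = 773.30 × 0.996534
F = €770.62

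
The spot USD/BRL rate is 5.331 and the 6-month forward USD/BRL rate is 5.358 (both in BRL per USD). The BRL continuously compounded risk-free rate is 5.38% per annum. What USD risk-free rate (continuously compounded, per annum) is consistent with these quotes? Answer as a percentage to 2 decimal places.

F = S·e^((r_BRL − r_USD)T) ⇒ r_USD = r_BRL − ln(F/S)/T
ln(5.358/5.331) = 0.005052; /(6/12) = 0.010104
r_USD = 0.0538 − 0.010104 = 0.043696
r_USD = 4.37%

4.37%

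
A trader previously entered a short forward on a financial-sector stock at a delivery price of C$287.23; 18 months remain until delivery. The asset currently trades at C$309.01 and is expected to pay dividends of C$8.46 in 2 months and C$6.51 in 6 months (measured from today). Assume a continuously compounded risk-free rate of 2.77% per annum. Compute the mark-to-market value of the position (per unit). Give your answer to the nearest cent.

-C$18.63

PV(remaining dividends) I = 8.46·e^(−0.0277·2/12) + 6.51·e^(−0.0277·6/12) = 14.8415
Current forward F = (S − I)·e^(rT) = (309.01 − 14.8415)·e^(0.0277·18/12) = 294.1685 × 1.042425 = 306.6486
Value (long) = (F − K)·e^(−rT) = (306.6486 − 287.23) × 0.959301 = 18.6283
Short position value = −(long value) = -C$18.63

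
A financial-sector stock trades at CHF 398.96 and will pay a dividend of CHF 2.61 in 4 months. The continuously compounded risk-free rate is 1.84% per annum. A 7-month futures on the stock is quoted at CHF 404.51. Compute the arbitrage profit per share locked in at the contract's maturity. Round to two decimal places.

CHF 3.87 per share

PV(dividends) I = 2.61·e^(−0.0184·4/12) = 2.5940
Fair futures F* = (S − I)·e^(rT) = (398.96 − 2.5940)·e^0.010733 = 396.3660 × 1.010791 = 400.6432
Market CHF 404.51 > fair 400.6432: forward overpriced → cash-and-carry (borrow at r, buy the stock and collect the dividends, short the forward).
Profit at T = |F_mkt − F*| = |404.51 − 400.6432| = CHF 3.87 per share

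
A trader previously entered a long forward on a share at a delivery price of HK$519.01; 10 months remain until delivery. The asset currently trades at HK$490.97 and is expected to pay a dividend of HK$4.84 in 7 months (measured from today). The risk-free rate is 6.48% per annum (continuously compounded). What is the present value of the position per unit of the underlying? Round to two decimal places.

PV(remaining dividends) I = 4.84·e^(−0.0648·7/12) = 4.6605
Current forward F = (S − I)·e^(rT) = (490.97 − 4.6605)·e^(0.0648·10/12) = 486.3095 × 1.055485 = 513.2924
Value (long) = (F − K)·e^(−rT) = (513.2924 − 519.01) × 0.947432 = -5.4170
Value = -HK$5.42

-HK$5.42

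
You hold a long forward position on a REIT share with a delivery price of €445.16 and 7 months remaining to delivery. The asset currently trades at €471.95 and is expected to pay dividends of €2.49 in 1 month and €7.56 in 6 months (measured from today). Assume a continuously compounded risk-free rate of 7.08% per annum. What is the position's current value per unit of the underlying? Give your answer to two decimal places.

€35.03

PV(remaining dividends) I = 2.49·e^(−0.0708·1/12) + 7.56·e^(−0.0708·6/12) = 9.7724
Current forward F = (S − I)·e^(rT) = (471.95 − 9.7724)·e^(0.0708·7/12) = 462.1776 × 1.042165 = 481.6653
Value (long) = (F − K)·e^(−rT) = (481.6653 − 445.16) × 0.959541 = 35.0283
Value = €35.03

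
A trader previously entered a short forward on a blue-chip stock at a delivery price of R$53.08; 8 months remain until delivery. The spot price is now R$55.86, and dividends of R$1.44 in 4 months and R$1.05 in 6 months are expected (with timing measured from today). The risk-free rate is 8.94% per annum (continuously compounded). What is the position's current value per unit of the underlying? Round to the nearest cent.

PV(remaining dividends) I = 1.44·e^(−0.0894·4/12) + 1.05·e^(−0.0894·6/12) = 2.4018
Current forward F = (S − I)·e^(rT) = (55.86 − 2.4018)·e^(0.0894·8/12) = 53.4582 × 1.061412 = 56.7412
Value (long) = (F − K)·e^(−rT) = (56.7412 − 53.08) × 0.942141 = 3.4494
Short position value = −(long value) = -R$3.45

-R$3.45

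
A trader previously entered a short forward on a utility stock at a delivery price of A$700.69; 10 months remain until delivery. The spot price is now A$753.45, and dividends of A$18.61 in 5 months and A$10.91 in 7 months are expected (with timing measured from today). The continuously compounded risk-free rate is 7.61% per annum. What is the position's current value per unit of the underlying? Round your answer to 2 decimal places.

PV(remaining dividends) I = 18.61·e^(−0.0761·5/12) + 10.91·e^(−0.0761·7/12) = 28.4654
Current forward F = (S − I)·e^(rT) = (753.45 − 28.4654)·e^(0.0761·10/12) = 724.9846 × 1.065471 = 772.4501
Value (long) = (F − K)·e^(−rT) = (772.4501 − 700.69) × 0.938552 = 67.3506
Short position value = −(long value) = -A$67.35

-A$67.35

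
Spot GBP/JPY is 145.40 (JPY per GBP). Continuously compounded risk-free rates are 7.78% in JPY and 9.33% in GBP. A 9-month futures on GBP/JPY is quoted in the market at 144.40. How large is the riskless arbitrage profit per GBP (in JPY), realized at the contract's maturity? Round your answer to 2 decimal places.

0.68 per GBP (in JPY)

Fair futures: F* = S·e^(carry·T), with carry = (r_JPY − r_GBP) = 0.0778 − 0.0933 = -0.0155
F* = 145.40 · e^(-0.0155 × 9/12) = 145.40 · e^-0.011625 = 145.40 × 0.988442 = 143.7195
Market 144.40 > fair 143.7195: forward overpriced → cash-and-carry (buy spot, short the forward).
At maturity, profit = |F_mkt − F*| = |144.40 − 143.7195| = 0.68 per GBP (in JPY)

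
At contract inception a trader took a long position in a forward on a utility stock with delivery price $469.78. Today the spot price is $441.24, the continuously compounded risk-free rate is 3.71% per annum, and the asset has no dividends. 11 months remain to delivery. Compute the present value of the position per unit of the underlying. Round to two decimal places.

Current fair forward for the remaining 11 months: F = S·e^(r·T), r = 0.0371
F = 441.24 · e^(0.0371 × 11/12) = 441.24 × 1.034593 = 456.5038
Value of long forward = (F − K)·e^(−rT) = (456.5038 − 469.78) · e^(−0.0371·11/12)
= -13.2762 × 0.966563 = -12.83

-$12.83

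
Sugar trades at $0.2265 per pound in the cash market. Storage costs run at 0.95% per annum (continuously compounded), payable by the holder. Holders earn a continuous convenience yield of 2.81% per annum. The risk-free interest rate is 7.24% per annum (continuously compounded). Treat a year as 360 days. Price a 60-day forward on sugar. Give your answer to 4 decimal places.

$0.2285 per pound

Net carry = r + u − y = 0.0724 + 0.0095 − 0.0281 = 0.0538
F = S·e^((r+u−y)T) = 0.2265 · e^(0.0538 × 60/360) = 0.2265 · e^0.008967
= 0.2265 × 1.009007 = $0.2285 per pound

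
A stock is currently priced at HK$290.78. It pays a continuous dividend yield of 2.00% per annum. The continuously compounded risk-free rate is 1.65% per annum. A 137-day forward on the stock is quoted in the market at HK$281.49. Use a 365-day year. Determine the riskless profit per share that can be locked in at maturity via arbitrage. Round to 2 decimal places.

Fair forward: F* = S·e^(carry·T), with carry = (r − q) = 0.0165 − 0.0200 = -0.0035
F* = 290.78 · e^(-0.0035 × 137/365) = 290.78 · e^-0.001314 = 290.78 × 0.998687 = HK$290.3982
Market HK$281.49 < fair HK$290.3982: forward underpriced → reverse cash-and-carry (short spot, go long the forward).
At maturity, profit = |F_mkt − F*| = |281.49 − 290.3982| = HK$8.91 per share

HK$8.91 per share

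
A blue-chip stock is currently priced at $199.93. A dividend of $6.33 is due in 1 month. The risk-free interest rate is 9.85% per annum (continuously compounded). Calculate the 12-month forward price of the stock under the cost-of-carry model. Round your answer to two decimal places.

PV(dividends) I = 6.33·e^(−0.0985·1/12)
I = 6.2783
F = (S − I)·e^(rT) = (199.93 − 6.2783) · e^(0.0985·12/12)
= 193.6517 · e^0.098500 = 193.6517 × 1.103514 = $213.70

$213.70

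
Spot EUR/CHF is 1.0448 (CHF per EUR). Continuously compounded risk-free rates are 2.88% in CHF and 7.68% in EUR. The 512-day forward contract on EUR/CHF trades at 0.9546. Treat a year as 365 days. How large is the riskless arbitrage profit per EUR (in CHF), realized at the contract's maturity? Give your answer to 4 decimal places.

Fair forward: F* = S·e^(carry·T), with carry = (r_CHF − r_EUR) = 0.0288 − 0.0768 = -0.0480
F* = 1.0448 · e^(-0.0480 × 512/365) = 1.0448 · e^-0.067332 = 1.0448 × 0.934885 = 0.9768
Market 0.9546 < fair 0.9768: forward underpriced → reverse cash-and-carry (short spot, go long the forward).
At maturity, profit = |F_mkt − F*| = |0.9546 − 0.9768| = 0.0222 per EUR (in CHF)

0.0222 per EUR (in CHF)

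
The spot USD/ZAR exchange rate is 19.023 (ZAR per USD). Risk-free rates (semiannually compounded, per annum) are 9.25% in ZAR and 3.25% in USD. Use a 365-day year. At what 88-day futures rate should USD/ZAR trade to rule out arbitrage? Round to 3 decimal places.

19.292

By covered interest parity, F = S · (1+r_ZAR/2)^(2T) / (1+r_USD/2)^(2T)
= 19.023 × 1.022040 / 1.007803 = 19.023 × 1.014127
F = 19.292 ZAR per USD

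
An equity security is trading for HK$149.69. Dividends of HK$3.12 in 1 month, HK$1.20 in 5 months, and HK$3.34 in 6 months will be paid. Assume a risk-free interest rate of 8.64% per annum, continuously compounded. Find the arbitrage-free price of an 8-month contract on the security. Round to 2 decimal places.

PV(dividends) I = 3.12·e^(−0.0864·1/12) + 1.20·e^(−0.0864·5/12) + 3.34·e^(−0.0864·6/12)
I = 3.0976 + 1.1576 + 3.1988 = 7.4540
F = (S − I)·e^(rT) = (149.69 − 7.4540) · e^(0.0864·8/12)
= 142.2360 · e^0.057600 = 142.2360 × 1.059291 = HK$150.67

HK$150.67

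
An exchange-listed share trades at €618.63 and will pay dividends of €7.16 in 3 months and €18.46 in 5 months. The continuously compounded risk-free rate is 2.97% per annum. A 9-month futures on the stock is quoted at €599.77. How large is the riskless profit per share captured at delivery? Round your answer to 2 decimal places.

PV(dividends) I = 7.16·e^(−0.0297·3/12) + 18.46·e^(−0.0297·5/12) = 25.3400
Fair futures F* = (S − I)·e^(rT) = (618.63 − 25.3400)·e^0.022275 = 593.2900 × 1.022525 = 606.6539
Market €599.77 < fair 606.6539: forward underpriced → reverse cash-and-carry (short the stock, invest proceeds at r, pay the dividends, go long the forward).
Profit at T = |F_mkt − F*| = |599.77 − 606.6539| = €6.88 per share

€6.88 per share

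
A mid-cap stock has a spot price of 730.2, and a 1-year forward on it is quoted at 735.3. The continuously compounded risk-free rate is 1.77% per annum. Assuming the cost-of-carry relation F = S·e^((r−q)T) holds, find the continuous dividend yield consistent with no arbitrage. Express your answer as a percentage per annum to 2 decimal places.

1.07%

From F = S·e^((r−q)T): (r − q) = ln(F/S)/T
ln(735.3/730.2) = ln(1.006984) = 0.006960
(r − q) = 0.006960 / (1) = 0.006960
q = r − ln(F/S)/T = 0.0177 − 0.006960 = 0.010740
q = 1.07%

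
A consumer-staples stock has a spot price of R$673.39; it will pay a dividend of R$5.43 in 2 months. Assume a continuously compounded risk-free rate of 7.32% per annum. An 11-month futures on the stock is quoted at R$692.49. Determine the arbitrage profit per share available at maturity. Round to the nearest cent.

R$21.90 per share

PV(dividends) I = 5.43·e^(−0.0732·2/12) = 5.3642
Fair futures F* = (S − I)·e^(rT) = (673.39 − 5.3642)·e^0.067100 = 668.0258 × 1.069402 = 714.3881
Market R$692.49 < fair 714.3881: forward underpriced → reverse cash-and-carry (short the stock, invest proceeds at r, pay the dividends, go long the forward).
Profit at T = |F_mkt − F*| = |692.49 − 714.3881| = R$21.90 per share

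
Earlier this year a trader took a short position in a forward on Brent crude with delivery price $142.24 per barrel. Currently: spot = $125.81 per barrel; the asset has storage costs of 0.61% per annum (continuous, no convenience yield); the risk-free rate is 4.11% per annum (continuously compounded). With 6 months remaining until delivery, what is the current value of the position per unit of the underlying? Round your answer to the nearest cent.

Current fair forward for the remaining 6 months: F = S·e^((r + u)·T), (r + u) = 0.0411 + 0.0061 = 0.0472
F = 125.81 · e^(0.0472 × 6/12) = 125.81 × 1.023881 = 128.8145
Value of long forward = (F − K)·e^(−rT) = (128.8145 − 142.24) · e^(−0.0411·6/12)
= -13.4255 × 0.979660 = -13.15
Short position value = −(long value) = $13.15

$13.15 per barrel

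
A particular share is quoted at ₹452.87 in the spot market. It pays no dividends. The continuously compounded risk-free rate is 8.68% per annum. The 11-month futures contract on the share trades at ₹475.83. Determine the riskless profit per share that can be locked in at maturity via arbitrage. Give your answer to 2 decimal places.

Fair futures: F* = S·e^(carry·T), with carry = r = 0.0868
F* = 452.87 · e^(0.0868 × 11/12) = 452.87 · e^0.079567 = 452.87 × 1.082818 = ₹490.3758
Market ₹475.83 < fair ₹490.3758: forward underpriced → reverse cash-and-carry (short spot, go long the forward).
At maturity, profit = |F_mkt − F*| = |475.83 − 490.3758| = ₹14.55 per share

₹14.55 per share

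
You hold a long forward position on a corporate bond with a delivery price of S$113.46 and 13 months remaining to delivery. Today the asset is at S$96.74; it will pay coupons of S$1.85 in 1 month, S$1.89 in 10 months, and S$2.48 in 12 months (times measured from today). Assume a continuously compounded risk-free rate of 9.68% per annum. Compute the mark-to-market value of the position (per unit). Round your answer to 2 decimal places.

-S$11.25

PV(remaining coupons) I = 1.85·e^(−0.0968·1/12) + 1.89·e^(−0.0968·10/12) + 2.48·e^(−0.0968·12/12) = 5.8299
Current forward F = (S − I)·e^(rT) = (96.74 − 5.8299)·e^(0.0968·13/12) = 90.9101 × 1.110563 = 100.9614
Value (long) = (F − K)·e^(−rT) = (100.9614 − 113.46) × 0.900445 = -11.2543
Value = -S$11.25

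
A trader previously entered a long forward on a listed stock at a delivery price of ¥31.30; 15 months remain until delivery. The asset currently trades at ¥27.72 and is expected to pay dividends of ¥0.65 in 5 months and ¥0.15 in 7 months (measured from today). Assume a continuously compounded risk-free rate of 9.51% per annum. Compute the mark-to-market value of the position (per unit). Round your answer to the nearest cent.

PV(remaining dividends) I = 0.65·e^(−0.0951·5/12) + 0.15·e^(−0.0951·7/12) = 0.7667
Current forward F = (S − I)·e^(rT) = (27.72 − 0.7667)·e^(0.0951·15/12) = 26.9533 × 1.126229 = 30.3556
Value (long) = (F − K)·e^(−rT) = (30.3556 − 31.30) × 0.887919 = -0.8386
Value = -¥0.84

-¥0.84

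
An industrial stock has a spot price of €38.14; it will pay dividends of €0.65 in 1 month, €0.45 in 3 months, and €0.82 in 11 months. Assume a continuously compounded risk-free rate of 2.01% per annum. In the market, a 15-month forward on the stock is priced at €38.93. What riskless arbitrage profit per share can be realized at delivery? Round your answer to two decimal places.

PV(dividends) I = 0.65·e^(−0.0201·1/12) + 0.45·e^(−0.0201·3/12) + 0.82·e^(−0.0201·11/12) = 1.9017
Fair forward F* = (S − I)·e^(rT) = (38.14 − 1.9017)·e^0.025125 = 36.2383 × 1.025443 = 37.1603
Market €38.93 > fair 37.1603: forward overpriced → cash-and-carry (borrow at r, buy the stock and collect the dividends, short the forward).
Profit at T = |F_mkt − F*| = |38.93 − 37.1603| = €1.77 per share

€1.77 per share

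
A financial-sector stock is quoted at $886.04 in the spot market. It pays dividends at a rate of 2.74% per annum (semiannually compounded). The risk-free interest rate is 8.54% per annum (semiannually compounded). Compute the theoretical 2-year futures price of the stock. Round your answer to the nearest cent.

$991.87

F = S · (1+r/2)^(2T) / (1+q/2)^(2T)
= 886.04 × 1.182054 / 1.055936 = 886.04 × 1.119437
F = $991.87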